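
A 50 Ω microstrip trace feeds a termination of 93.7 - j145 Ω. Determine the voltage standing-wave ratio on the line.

VSWR ≈ 6.75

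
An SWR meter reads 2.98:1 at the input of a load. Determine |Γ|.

|Γ| = (S − 1)/(S + 1) = (2.98 − 1)/(2.98 + 1) = 1.98/3.98

|Γ| ≈ 0.497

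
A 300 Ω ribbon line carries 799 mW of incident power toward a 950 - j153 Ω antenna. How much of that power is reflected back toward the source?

|Γ| = |(650 − j153)/(1250 − j153)| = 0.53
|Γ|² = 0.281
P_refl = |Γ|²·P_inc = 225 mW, P_del = (1 − |Γ|²)·P_inc = 574 mW

P_reflected ≈ 225 mW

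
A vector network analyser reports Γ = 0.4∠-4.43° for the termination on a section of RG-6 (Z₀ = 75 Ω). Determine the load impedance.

Z_L ≈ 174 − j12.8 Ω

Z_L = Z_0·(1 + Γ)/(1 − Γ) = 75·(1.4 − j0.0309)/(0.601 + j0.0309)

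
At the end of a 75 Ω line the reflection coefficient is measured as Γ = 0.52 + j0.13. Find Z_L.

Z_L ≈ 216 + j78.9 Ω

Z_L = Z_0·(1 + Γ)/(1 − Γ) = 75·(1.52 + j0.13)/(0.48 − j0.13)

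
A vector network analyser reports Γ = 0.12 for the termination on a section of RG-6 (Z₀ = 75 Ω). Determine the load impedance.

Z_L = Z_0·(1 + Γ)/(1 − Γ) = 75·(1.12)/(0.88)

Z_L ≈ 95.5 Ω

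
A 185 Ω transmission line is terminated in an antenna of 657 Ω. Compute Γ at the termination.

Γ = 0.561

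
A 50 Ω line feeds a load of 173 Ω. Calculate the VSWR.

VSWR ≈ 3.46

Γ = (173 − 50)/(173 + 50) = 0.552
VSWR = (1 + 0.552)/(1 − 0.552)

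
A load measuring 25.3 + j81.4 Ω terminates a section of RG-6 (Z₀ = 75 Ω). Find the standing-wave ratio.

VSWR ≈ 6.64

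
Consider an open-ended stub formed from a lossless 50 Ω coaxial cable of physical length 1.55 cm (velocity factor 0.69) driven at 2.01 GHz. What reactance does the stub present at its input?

λ = v/f = 0.69·c / 2.01 GHz = 0.103 m
βl = 2π·l/λ = 2π × 0.151 = 54.2°
tan(βl) = 1.39
For an open-ended stub, Z_in = −jZ_0·cot(βl) = −jZ_0/tan(βl)

X_in ≈ -36.1 Ω (capacitive)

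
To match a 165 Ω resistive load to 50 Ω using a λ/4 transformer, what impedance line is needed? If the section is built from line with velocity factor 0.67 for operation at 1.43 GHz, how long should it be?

Z_qwt ≈ 90.8 Ω; length ≈ 3.51 cm

Z_qwt = √(Z_0·R_L) = √(50 × 165) = √8250
λ = 0.67·c/f = 0.141 m, so l = λ/4 = 0.0351 m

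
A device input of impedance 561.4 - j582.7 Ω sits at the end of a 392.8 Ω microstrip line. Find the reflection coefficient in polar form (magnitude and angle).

Γ ≈ 0.543 ∠ -42.5°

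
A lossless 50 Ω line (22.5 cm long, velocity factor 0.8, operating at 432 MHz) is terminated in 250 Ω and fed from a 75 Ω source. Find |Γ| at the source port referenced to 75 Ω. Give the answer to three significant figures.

|Γ| ≈ 0.648

λ = v/f = 0.8·c / 432 MHz = 0.556 m
βl = 2π·l/λ = 2π × 0.405 = 146°
tan(βl) = -0.68
Z_in = Z_0·(Z_L + jZ_0·tanβl)/(Z_0 + jZ_L·tanβl) = 29.1 + j65 Ω
Γ_s = (Z_in − Z_s)/(Z_in + Z_s) = (-45.9 + j65)/(104 + j65), |Γ_s| = 0.648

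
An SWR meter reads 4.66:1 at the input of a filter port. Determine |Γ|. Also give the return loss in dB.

|Γ| ≈ 0.647; return loss ≈ 3.79 dB

|Γ| = (S − 1)/(S + 1) = (4.66 − 1)/(4.66 + 1) = 3.66/5.66
RL = −20·log₁₀|Γ| = −20·log₁₀(0.647)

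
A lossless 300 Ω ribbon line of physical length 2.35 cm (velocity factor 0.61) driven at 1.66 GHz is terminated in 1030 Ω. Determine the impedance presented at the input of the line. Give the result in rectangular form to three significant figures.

λ = v/f = 0.61·c / 1.66 GHz = 0.11 m
βl = 2π·l/λ = 2π × 0.213 = 76.7°
tan(βl) = tan(76.7°) = 4.24
Z_in = Z_0·(Z_L + jZ_0·tanβl)/(Z_0 + jZ_L·tanβl)
     = 300·(1030 + j1270)/(300 + j4370)

Z_in ≈ 91.8 − j64.4 Ω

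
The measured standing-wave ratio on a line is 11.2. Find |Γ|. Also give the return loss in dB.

|Γ| = (S − 1)/(S + 1) = (11.2 − 1)/(11.2 + 1) = 10.2/12.2
RL = −20·log₁₀|Γ| = −20·log₁₀(0.836)

|Γ| ≈ 0.836; return loss ≈ 1.56 dB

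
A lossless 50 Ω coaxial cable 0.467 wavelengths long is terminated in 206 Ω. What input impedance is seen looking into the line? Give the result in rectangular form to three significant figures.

βl = 2π × 0.467 = 168°
tan(βl) = tan(168°) = -0.21
Z_in = Z_0·(Z_L + jZ_0·tanβl)/(Z_0 + jZ_L·tanβl)
     = 50·(206 − j10.5)/(50 − j43.3)

Z_in ≈ 123 + j95.9 Ω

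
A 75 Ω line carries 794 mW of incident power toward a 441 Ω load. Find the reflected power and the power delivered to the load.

Γ = (441 − 75)/(441 + 75) = 0.709
|Γ|² = 0.503
P_refl = |Γ|²·P_inc = 399 mW, P_del = (1 − |Γ|²)·P_inc = 395 mW

P_reflected ≈ 399 mW; P_delivered ≈ 395 mW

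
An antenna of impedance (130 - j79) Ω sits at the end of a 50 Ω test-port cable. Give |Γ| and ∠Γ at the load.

Γ = (Z_L − Z_0)/(Z_L + Z_0) = (80 − j79)/(180 − j79)
|Γ| = 112/197 = 0.572

Γ ≈ 0.572 ∠ -20.9°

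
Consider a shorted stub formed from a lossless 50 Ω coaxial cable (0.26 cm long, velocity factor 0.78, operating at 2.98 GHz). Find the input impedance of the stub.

Z_in ≈ +j10.6 Ω

λ = v/f = 0.78·c / 2.98 GHz = 0.0785 m
βl = 2π·l/λ = 2π × 0.0331 = 11.9°
tan(βl) = 0.211
For a shorted stub, Z_in = jZ_0·tan(βl)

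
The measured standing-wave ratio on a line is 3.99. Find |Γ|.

|Γ| ≈ 0.599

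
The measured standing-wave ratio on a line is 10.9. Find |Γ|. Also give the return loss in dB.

|Γ| = (S − 1)/(S + 1) = (10.9 − 1)/(10.9 + 1) = 9.9/11.9
RL = −20·log₁₀|Γ| = −20·log₁₀(0.832)

|Γ| ≈ 0.832; return loss ≈ 1.6 dB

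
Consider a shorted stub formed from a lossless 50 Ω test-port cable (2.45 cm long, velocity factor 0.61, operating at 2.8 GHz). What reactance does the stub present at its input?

X_in ≈ -50.1 Ω (capacitive)

λ = v/f = 0.61·c / 2.8 GHz = 0.0654 m
βl = 2π·l/λ = 2π × 0.375 = 135°
tan(βl) = -1
For a shorted stub, Z_in = jZ_0·tan(βl)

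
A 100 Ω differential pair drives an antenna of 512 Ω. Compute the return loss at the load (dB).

RL ≈ 3.44 dB

Γ = (512 − 100)/(512 + 100) = 0.673
RL = −20·log₁₀|Γ| = −20·log₁₀(0.673)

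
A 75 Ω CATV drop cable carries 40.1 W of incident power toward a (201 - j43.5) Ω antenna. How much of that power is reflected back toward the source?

|Γ| = |(126 − j43.5)/(276 − j43.5)| = 0.477
|Γ|² = 0.228
P_refl = |Γ|²·P_inc = 9.13 W, P_del = (1 − |Γ|²)·P_inc = 31 W

P_reflected ≈ 9.13 W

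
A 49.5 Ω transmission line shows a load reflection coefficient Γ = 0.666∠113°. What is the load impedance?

Z_L = Z_0·(1 + Γ)/(1 − Γ) = 49.5·(0.74 + j0.613)/(1.26 − j0.613)

Z_L ≈ 14 + j30.9 Ω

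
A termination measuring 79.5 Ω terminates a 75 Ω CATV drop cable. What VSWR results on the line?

VSWR ≈ 1.06

Γ = (79.5 − 75)/(79.5 + 75) = 0.0291
VSWR = (1 + 0.0291)/(1 − 0.0291)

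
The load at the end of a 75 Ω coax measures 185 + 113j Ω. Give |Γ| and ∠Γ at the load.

Γ = (Z_L − Z_0)/(Z_L + Z_0) = (110 + j113)/(260 + j113)
|Γ| = 158/283 = 0.556

Γ ≈ 0.556 ∠ 22.3°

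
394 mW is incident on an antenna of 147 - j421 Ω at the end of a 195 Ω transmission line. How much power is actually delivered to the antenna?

|Γ| = |(-48 − j421)/(342 − j421)| = 0.781
|Γ|² = 0.61
P_refl = |Γ|²·P_inc = 240 mW, P_del = (1 − |Γ|²)·P_inc = 154 mW

P_delivered ≈ 154 mW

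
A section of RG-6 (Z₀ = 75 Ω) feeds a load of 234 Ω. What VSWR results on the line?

VSWR ≈ 3.12

Γ = (234 − 75)/(234 + 75) = 0.515
VSWR = (1 + 0.515)/(1 − 0.515)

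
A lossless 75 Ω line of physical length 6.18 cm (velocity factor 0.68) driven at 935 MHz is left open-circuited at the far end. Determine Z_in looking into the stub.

λ = v/f = 0.68·c / 935 MHz = 0.218 m
βl = 2π·l/λ = 2π × 0.283 = 102°
tan(βl) = -4.72
For an open-circuited stub, Z_in = −jZ_0·cot(βl) = −jZ_0/tan(βl)

Z_in ≈ +j15.9 Ω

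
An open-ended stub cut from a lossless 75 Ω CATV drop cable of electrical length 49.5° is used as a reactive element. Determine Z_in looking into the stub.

Z_in ≈ −j64.1 Ω

tan(βl) = 1.17
For an open-ended stub, Z_in = −jZ_0·cot(βl) = −jZ_0/tan(βl)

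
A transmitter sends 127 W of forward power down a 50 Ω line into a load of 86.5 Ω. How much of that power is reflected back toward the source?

P_reflected ≈ 9.08 W

Γ = (86.5 − 50)/(86.5 + 50) = 0.267
|Γ|² = 0.0715
P_refl = |Γ|²·P_inc = 9.08 W, P_del = (1 − |Γ|²)·P_inc = 118 W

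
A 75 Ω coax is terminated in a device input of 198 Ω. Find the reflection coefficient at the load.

Γ = (Z_L − Z_0)/(Z_L + Z_0) = (198 − 75)/(198 + 75) = 123/273

Γ = 0.451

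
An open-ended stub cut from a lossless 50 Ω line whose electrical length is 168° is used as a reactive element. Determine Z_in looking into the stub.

Z_in ≈ +j235 Ω

tan(βl) = -0.213
For an open-ended stub, Z_in = −jZ_0·cot(βl) = −jZ_0/tan(βl)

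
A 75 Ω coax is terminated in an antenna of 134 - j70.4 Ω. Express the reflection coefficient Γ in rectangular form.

Γ = (Z_L − Z_0)/(Z_L + Z_0) = (59 − j70.4)/(209 − j70.4)

Γ ≈ 0.355 − j0.217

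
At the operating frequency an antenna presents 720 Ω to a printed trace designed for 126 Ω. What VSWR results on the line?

VSWR ≈ 5.71

For a purely resistive load, VSWR = R_L/Z_0 or Z_0/R_L (whichever > 1) = 720/126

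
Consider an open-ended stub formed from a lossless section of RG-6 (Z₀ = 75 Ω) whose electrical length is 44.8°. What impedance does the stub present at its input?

tan(βl) = 0.993
For an open-ended stub, Z_in = −jZ_0·cot(βl) = −jZ_0/tan(βl)

Z_in ≈ −j75.5 Ω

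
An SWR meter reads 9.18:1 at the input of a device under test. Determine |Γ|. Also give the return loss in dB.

|Γ| ≈ 0.804; return loss ≈ 1.9 dB

|Γ| = (S − 1)/(S + 1) = (9.18 − 1)/(9.18 + 1) = 8.18/10.2
RL = −20·log₁₀|Γ| = −20·log₁₀(0.804)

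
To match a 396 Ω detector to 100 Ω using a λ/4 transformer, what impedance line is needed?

Z_qwt ≈ 199 Ω

Z_qwt = √(Z_0·R_L) = √(100 × 396) = √39600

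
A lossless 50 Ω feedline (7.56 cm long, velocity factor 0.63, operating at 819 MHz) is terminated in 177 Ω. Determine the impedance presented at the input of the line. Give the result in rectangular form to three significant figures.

λ = v/f = 0.63·c / 819 MHz = 0.231 m
βl = 2π·l/λ = 2π × 0.328 = 118°
tan(βl) = tan(118°) = -1.89
Z_in = Z_0·(Z_L + jZ_0·tanβl)/(Z_0 + jZ_L·tanβl)
     = 50·(177 − j94.3)/(50 − j334)

Z_in ≈ 17.7 + j23.9 Ω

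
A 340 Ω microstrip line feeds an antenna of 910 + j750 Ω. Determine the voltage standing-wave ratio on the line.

Γ = (Z_L − Z_0)/(Z_L + Z_0) = (570 + j750)/(1250 + j750)
|Γ| = 942/1460 = 0.646
VSWR = (1 + |Γ|)/(1 − |Γ|) = 1.65/0.354

VSWR ≈ 4.65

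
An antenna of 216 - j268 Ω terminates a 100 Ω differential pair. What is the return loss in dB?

RL ≈ 3.04 dB

Γ = (116 − j268)/(316 − j268), |Γ| = 0.705
RL = −20·log₁₀|Γ| = −20·log₁₀(0.705)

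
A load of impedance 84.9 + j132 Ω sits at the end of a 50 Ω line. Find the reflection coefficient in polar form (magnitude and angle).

Γ ≈ 0.723 ∠ 30.8°

Γ = (Z_L − Z_0)/(Z_L + Z_0) = (34.9 + j132)/(134.9 + j132)
|Γ| = 137/189 = 0.723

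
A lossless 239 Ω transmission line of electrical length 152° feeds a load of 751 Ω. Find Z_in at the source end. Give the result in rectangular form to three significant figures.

Z_in ≈ 254 + j297 Ω

tan(βl) = tan(152°) = -0.532
Z_in = Z_0·(Z_L + jZ_0·tanβl)/(Z_0 + jZ_L·tanβl)
     = 239·(751 − j127)/(239 − j399)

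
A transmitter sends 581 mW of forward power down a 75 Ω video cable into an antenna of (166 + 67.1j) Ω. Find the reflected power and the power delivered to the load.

|Γ| = |(91 + j67.1)/(241 + j67.1)| = 0.452
|Γ|² = 0.204
P_refl = |Γ|²·P_inc = 119 mW, P_del = (1 − |Γ|²)·P_inc = 462 mW

P_reflected ≈ 119 mW; P_delivered ≈ 462 mW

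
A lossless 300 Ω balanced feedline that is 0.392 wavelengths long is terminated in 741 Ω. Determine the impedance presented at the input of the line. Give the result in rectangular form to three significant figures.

βl = 2π × 0.392 = 141°
tan(βl) = tan(141°) = -0.806
Z_in = Z_0·(Z_L + jZ_0·tanβl)/(Z_0 + jZ_L·tanβl)
     = 300·(741 − j242)/(300 − j597)

Z_in ≈ 246 + j248 Ω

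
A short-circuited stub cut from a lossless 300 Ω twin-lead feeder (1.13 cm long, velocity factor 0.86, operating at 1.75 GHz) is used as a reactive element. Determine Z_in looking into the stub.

λ = v/f = 0.86·c / 1.75 GHz = 0.147 m
βl = 2π·l/λ = 2π × 0.0766 = 27.6°
tan(βl) = 0.523
For a short-circuited stub, Z_in = jZ_0·tan(βl)

Z_in ≈ +j157 Ω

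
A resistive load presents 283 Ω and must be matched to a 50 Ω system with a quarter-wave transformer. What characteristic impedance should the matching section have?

Z_qwt = √(Z_0·R_L) = √(50 × 283) = √14150

Z_qwt ≈ 119 Ω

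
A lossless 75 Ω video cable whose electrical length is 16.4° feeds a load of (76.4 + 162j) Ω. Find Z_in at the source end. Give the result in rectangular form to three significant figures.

Z_in ≈ 373 + j198 Ω

tan(βl) = tan(16.4°) = 0.294
Z_in = Z_0·(Z_L + jZ_0·tanβl)/(Z_0 + jZ_L·tanβl)
     = 75·(76.4 + j184)/(27.3 + j22.5)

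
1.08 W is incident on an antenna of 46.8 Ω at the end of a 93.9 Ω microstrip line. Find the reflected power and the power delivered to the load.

Γ = (46.8 − 93.9)/(46.8 + 93.9) = -0.335
|Γ|² = 0.112
P_refl = |Γ|²·P_inc = 0.121 W, P_del = (1 − |Γ|²)·P_inc = 0.959 W

P_reflected ≈ 0.121 W; P_delivered ≈ 0.959 W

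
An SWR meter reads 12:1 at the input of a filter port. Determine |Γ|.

|Γ| ≈ 0.846

|Γ| = (S − 1)/(S + 1) = (12 − 1)/(12 + 1) = 11/13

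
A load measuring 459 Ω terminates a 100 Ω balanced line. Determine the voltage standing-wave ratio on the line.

Γ = (459 − 100)/(459 + 100) = 0.642
VSWR = (1 + 0.642)/(1 − 0.642)

VSWR ≈ 4.59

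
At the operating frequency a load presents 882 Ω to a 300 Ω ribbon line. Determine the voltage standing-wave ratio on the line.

Γ = (882 − 300)/(882 + 300) = 0.492
VSWR = (1 + 0.492)/(1 − 0.492)

VSWR ≈ 2.94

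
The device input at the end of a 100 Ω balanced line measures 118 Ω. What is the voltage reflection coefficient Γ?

Γ = 0.0826

Γ = (Z_L − Z_0)/(Z_L + Z_0) = (118 − 100)/(118 + 100) = 18/218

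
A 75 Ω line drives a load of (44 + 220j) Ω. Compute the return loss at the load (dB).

Γ = (-31 + j220)/(119 + j220), |Γ| = 0.888
RL = −20·log₁₀|Γ| = −20·log₁₀(0.888)

RL ≈ 1.03 dB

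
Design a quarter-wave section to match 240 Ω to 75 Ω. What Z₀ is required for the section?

Z_qwt ≈ 134 Ω

Z_qwt = √(Z_0·R_L) = √(75 × 240) = √18000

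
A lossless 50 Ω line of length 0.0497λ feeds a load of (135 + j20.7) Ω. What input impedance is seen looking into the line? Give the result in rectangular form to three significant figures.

Z_in ≈ 98.7 − j56.8 Ω

βl = 2π × 0.0497 = 17.9°
tan(βl) = tan(17.9°) = 0.323
Z_in = Z_0·(Z_L + jZ_0·tanβl)/(Z_0 + jZ_L·tanβl)
     = 50·(135 + j36.8)/(43.3 + j43.6)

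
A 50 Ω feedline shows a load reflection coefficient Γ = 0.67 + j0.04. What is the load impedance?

Z_L ≈ 249 + j36.2 Ω

Z_L = Z_0·(1 + Γ)/(1 − Γ) = 50·(1.67 + j0.04)/(0.33 − j0.04)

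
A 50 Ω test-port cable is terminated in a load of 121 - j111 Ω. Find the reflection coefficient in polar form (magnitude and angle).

Γ ≈ 0.646 ∠ -24.4°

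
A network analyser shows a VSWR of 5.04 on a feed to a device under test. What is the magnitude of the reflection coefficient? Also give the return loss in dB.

|Γ| = (S − 1)/(S + 1) = (5.04 − 1)/(5.04 + 1) = 4.04/6.04
RL = −20·log₁₀|Γ| = −20·log₁₀(0.669)

|Γ| ≈ 0.669; return loss ≈ 3.49 dB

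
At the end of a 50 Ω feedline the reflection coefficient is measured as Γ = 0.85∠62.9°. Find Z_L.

Z_L ≈ 14.6 + j79.8 Ω

Z_L = Z_0·(1 + Γ)/(1 − Γ) = 50·(1.39 + j0.757)/(0.613 − j0.757)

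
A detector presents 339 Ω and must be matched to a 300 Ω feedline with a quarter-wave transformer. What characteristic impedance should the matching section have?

Z_qwt = √(Z_0·R_L) = √(300 × 339) = √101700

Z_qwt ≈ 319 Ω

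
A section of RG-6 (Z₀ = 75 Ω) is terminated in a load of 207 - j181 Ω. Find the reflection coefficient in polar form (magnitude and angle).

Γ ≈ 0.669 ∠ -21.2°

Γ = (Z_L − Z_0)/(Z_L + Z_0) = (132 − j181)/(282 − j181)
|Γ| = 224/335 = 0.669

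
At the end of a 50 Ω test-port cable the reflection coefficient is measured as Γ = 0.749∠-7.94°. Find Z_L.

Z_L ≈ 284 − j134 Ω

Z_L = Z_0·(1 + Γ)/(1 − Γ) = 50·(1.74 − j0.103)/(0.258 + j0.103)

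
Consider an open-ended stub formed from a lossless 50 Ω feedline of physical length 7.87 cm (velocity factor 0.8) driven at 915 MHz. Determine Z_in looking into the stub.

Z_in ≈ +j16.3 Ω

λ = v/f = 0.8·c / 915 MHz = 0.262 m
βl = 2π·l/λ = 2π × 0.3 = 108°
tan(βl) = -3.07
For an open-ended stub, Z_in = −jZ_0·cot(βl) = −jZ_0/tan(βl)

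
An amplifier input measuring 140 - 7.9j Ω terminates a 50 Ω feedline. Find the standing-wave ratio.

Γ = (Z_L − Z_0)/(Z_L + Z_0) = (90 − j7.9)/(190 − j7.9)
|Γ| = 90.3/190 = 0.475
VSWR = (1 + |Γ|)/(1 − |Γ|) = 1.48/0.525

VSWR ≈ 2.81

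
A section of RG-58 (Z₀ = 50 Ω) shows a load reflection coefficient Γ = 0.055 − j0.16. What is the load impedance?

Z_L ≈ 52.9 − j17.4 Ω

Z_L = Z_0·(1 + Γ)/(1 − Γ) = 50·(1.05 − j0.16)/(0.945 + j0.16)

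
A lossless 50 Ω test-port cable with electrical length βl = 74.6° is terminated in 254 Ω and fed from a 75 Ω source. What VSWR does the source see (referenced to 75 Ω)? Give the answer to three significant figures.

VSWR ≈ 7.33

tan(βl) = 3.63
Z_in = Z_0·(Z_L + jZ_0·tanβl)/(Z_0 + jZ_L·tanβl) = 10.6 − j13.2 Ω
Γ_s = (Z_in − Z_s)/(Z_in + Z_s) = (-64.4 − j13.2)/(85.6 − j13.2), |Γ_s| = 0.76
VSWR = (1 + |Γ_s|)/(1 − |Γ_s|)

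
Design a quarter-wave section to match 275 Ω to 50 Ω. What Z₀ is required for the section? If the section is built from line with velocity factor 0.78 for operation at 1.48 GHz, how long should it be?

Z_qwt = √(Z_0·R_L) = √(50 × 275) = √13750
λ = 0.78·c/f = 0.158 m, so l = λ/4 = 0.0395 m

Z_qwt ≈ 117 Ω; length ≈ 3.95 cm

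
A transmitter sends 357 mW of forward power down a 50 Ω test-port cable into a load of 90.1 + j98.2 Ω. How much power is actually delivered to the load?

P_delivered ≈ 220 mW

|Γ| = |(40.1 + j98.2)/(140.1 + j98.2)| = 0.62
|Γ|² = 0.384
P_refl = |Γ|²·P_inc = 137 mW, P_del = (1 − |Γ|²)·P_inc = 220 mW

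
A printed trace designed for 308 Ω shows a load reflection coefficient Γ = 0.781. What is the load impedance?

Z_L ≈ 2500 Ω

Z_L = Z_0·(1 + Γ)/(1 − Γ) = 308·(1.78)/(0.219)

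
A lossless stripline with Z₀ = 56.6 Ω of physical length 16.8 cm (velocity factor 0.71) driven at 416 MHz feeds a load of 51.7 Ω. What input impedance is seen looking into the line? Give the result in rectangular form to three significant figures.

λ = v/f = 0.71·c / 416 MHz = 0.512 m
βl = 2π·l/λ = 2π × 0.328 = 118°
tan(βl) = tan(118°) = -1.87
Z_in = Z_0·(Z_L + jZ_0·tanβl)/(Z_0 + jZ_L·tanβl)
     = 56.6·(51.7 − j106)/(56.6 − j96.7)

Z_in ≈ 59.3 − j4.47 Ω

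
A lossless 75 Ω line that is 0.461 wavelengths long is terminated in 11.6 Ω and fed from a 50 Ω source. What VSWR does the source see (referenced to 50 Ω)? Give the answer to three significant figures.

VSWR ≈ 4.64

βl = 2π × 0.461 = 166°
tan(βl) = -0.25
Z_in = Z_0·(Z_L + jZ_0·tanβl)/(Z_0 + jZ_L·tanβl) = 12.3 − j18.3 Ω
Γ_s = (Z_in − Z_s)/(Z_in + Z_s) = (-37.7 − j18.3)/(62.3 − j18.3), |Γ_s| = 0.645
VSWR = (1 + |Γ_s|)/(1 − |Γ_s|)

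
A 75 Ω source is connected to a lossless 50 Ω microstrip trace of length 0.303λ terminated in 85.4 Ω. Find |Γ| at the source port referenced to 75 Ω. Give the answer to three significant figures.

|Γ| ≈ 0.419

βl = 2π × 0.303 = 109°
tan(βl) = -2.89
Z_in = Z_0·(Z_L + jZ_0·tanβl)/(Z_0 + jZ_L·tanβl) = 31.5 + j10.9 Ω
Γ_s = (Z_in − Z_s)/(Z_in + Z_s) = (-43.5 + j10.9)/(106 + j10.9), |Γ_s| = 0.419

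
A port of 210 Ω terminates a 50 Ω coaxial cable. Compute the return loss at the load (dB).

RL ≈ 4.22 dB

Γ = (210 − 50)/(210 + 50) = 0.615
RL = −20·log₁₀|Γ| = −20·log₁₀(0.615)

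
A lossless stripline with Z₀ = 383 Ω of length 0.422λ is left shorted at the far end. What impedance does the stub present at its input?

βl = 2π × 0.422 = 152°
tan(βl) = -0.534
For a shorted stub, Z_in = jZ_0·tan(βl)

Z_in ≈ −j204 Ω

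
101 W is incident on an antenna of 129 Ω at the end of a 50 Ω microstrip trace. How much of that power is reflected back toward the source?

Γ = (129 − 50)/(129 + 50) = 0.441
|Γ|² = 0.195
P_refl = |Γ|²·P_inc = 19.7 W, P_del = (1 − |Γ|²)·P_inc = 81.3 W

P_reflected ≈ 19.7 W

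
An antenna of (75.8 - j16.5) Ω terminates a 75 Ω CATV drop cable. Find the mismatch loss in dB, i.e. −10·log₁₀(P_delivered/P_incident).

Γ = (0.8 − j16.5)/(150.8 − j16.5), |Γ| = 0.109
|Γ|² = 0.0119, so P_del/P_inc = 1 − |Γ|² = 0.988
ML = −10·log₁₀(1 − |Γ|²)

mismatch loss ≈ 0.0518 dB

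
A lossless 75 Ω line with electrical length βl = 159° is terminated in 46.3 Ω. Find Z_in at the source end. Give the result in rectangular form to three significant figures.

Z_in ≈ 50.3 − j16.9 Ω

tan(βl) = tan(159°) = -0.384
Z_in = Z_0·(Z_L + jZ_0·tanβl)/(Z_0 + jZ_L·tanβl)
     = 75·(46.3 − j28.8)/(75 − j17.8)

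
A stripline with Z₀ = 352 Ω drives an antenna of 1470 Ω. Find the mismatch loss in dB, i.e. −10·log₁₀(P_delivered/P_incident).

mismatch loss ≈ 2.05 dB

Γ = (1470 − 352)/(1470 + 352) = 0.614
|Γ|² = 0.377, so P_del/P_inc = 1 − |Γ|² = 0.623
ML = −10·log₁₀(1 − |Γ|²)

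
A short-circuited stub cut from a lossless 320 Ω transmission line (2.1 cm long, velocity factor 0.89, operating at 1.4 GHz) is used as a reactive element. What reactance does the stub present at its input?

λ = v/f = 0.89·c / 1.4 GHz = 0.191 m
βl = 2π·l/λ = 2π × 0.11 = 39.6°
tan(βl) = 0.828
For a short-circuited stub, Z_in = jZ_0·tan(βl)

X_in ≈ 265 Ω (inductive)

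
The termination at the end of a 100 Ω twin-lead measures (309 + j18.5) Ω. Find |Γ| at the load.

Γ = (Z_L − Z_0)/(Z_L + Z_0) = (209 + j18.5)/(409 + j18.5)
|Γ| = 210/409

|Γ| ≈ 0.512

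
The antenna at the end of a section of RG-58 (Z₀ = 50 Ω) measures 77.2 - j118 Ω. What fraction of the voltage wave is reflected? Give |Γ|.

|Γ| ≈ 0.698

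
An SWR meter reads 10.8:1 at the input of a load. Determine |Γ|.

|Γ| = (S − 1)/(S + 1) = (10.8 − 1)/(10.8 + 1) = 9.8/11.8

|Γ| ≈ 0.831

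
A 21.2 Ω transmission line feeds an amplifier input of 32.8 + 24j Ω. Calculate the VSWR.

VSWR ≈ 2.64

Γ = (Z_L − Z_0)/(Z_L + Z_0) = (11.6 + j24)/(54 + j24)
|Γ| = 26.7/59.1 = 0.451
VSWR = (1 + |Γ|)/(1 − |Γ|) = 1.45/0.549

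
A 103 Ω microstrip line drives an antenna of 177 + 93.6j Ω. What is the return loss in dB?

Γ = (74 + j93.6)/(280 + j93.6), |Γ| = 0.404
RL = −20·log₁₀|Γ| = −20·log₁₀(0.404)

RL ≈ 7.87 dB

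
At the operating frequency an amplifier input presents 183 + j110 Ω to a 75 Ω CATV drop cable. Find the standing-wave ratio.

Γ = (Z_L − Z_0)/(Z_L + Z_0) = (108 + j110)/(258 + j110)
|Γ| = 154/280 = 0.55
VSWR = (1 + |Γ|)/(1 − |Γ|) = 1.55/0.45

VSWR ≈ 3.44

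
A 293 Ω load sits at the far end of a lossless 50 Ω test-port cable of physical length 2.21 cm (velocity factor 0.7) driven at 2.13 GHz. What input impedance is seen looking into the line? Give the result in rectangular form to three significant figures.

λ = v/f = 0.7·c / 2.13 GHz = 0.0986 m
βl = 2π·l/λ = 2π × 0.224 = 80.7°
tan(βl) = tan(80.7°) = 6.1
Z_in = Z_0·(Z_L + jZ_0·tanβl)/(Z_0 + jZ_L·tanβl)
     = 50·(293 + j305)/(50 + j1790)

Z_in ≈ 8.75 − j7.95 Ω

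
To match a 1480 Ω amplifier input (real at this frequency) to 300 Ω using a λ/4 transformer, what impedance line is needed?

Z_qwt = √(Z_0·R_L) = √(300 × 1480) = √444000

Z_qwt ≈ 666 Ω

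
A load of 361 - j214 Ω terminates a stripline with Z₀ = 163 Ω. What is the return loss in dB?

RL ≈ 5.76 dB

Γ = (198 − j214)/(524 − j214), |Γ| = 0.515
RL = −20·log₁₀|Γ| = −20·log₁₀(0.515)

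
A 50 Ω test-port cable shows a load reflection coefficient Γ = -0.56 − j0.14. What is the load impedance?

Z_L ≈ 13.6 − j5.71 Ω

Z_L = Z_0·(1 + Γ)/(1 − Γ) = 50·(0.44 − j0.14)/(1.56 + j0.14)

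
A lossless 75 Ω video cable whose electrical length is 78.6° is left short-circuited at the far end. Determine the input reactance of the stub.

tan(βl) = 4.96
For a short-circuited stub, Z_in = jZ_0·tan(βl)

X_in ≈ 372 Ω (inductive)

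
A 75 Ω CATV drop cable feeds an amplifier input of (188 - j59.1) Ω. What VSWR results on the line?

Γ = (Z_L − Z_0)/(Z_L + Z_0) = (113 − j59.1)/(263 − j59.1)
|Γ| = 128/270 = 0.473
VSWR = (1 + |Γ|)/(1 − |Γ|) = 1.47/0.527

VSWR ≈ 2.8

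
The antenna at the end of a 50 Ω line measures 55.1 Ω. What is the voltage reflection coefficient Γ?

Γ = (Z_L − Z_0)/(Z_L + Z_0) = (55.1 − 50)/(55.1 + 50) = 5.1/105.1

Γ = 0.0485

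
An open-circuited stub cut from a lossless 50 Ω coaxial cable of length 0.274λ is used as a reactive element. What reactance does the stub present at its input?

βl = 2π × 0.274 = 98.6°
tan(βl) = -6.58
For an open-circuited stub, Z_in = −jZ_0·cot(βl) = −jZ_0/tan(βl)

X_in ≈ 7.6 Ω (inductive)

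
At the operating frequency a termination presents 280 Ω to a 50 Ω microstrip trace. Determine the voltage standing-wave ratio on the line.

VSWR ≈ 5.6

Γ = (280 − 50)/(280 + 50) = 0.697
VSWR = (1 + 0.697)/(1 − 0.697)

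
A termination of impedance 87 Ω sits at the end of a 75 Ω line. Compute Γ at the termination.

Γ = 0.0741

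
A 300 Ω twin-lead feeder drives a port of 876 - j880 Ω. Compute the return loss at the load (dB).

RL ≈ 2.9 dB

Γ = (576 − j880)/(1176 − j880), |Γ| = 0.716
RL = −20·log₁₀|Γ| = −20·log₁₀(0.716)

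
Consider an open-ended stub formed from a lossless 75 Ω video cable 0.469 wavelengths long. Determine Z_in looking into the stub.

Z_in ≈ +j380 Ω

βl = 2π × 0.469 = 169°
tan(βl) = -0.197
For an open-ended stub, Z_in = −jZ_0·cot(βl) = −jZ_0/tan(βl)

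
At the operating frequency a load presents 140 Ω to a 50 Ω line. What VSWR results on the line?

For a purely resistive load, VSWR = R_L/Z_0 or Z_0/R_L (whichever > 1) = 140/50

VSWR ≈ 2.8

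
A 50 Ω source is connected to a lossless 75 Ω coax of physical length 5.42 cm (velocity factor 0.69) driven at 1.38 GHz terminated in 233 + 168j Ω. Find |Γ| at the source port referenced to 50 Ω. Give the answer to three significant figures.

λ = v/f = 0.69·c / 1.38 GHz = 0.15 m
βl = 2π·l/λ = 2π × 0.361 = 130°
tan(βl) = -1.19
Z_in = Z_0·(Z_L + jZ_0·tanβl)/(Z_0 + jZ_L·tanβl) = 20.8 + j42.5 Ω
Γ_s = (Z_in − Z_s)/(Z_in + Z_s) = (-29.2 + j42.5)/(70.8 + j42.5), |Γ_s| = 0.625

|Γ| ≈ 0.625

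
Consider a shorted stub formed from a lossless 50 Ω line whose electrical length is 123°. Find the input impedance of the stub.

Z_in ≈ −j77 Ω

tan(βl) = -1.54
For a shorted stub, Z_in = jZ_0·tan(βl)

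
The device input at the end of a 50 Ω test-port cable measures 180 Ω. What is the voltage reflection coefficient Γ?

Γ = (Z_L − Z_0)/(Z_L + Z_0) = (180 − 50)/(180 + 50) = 130/230

Γ = 0.565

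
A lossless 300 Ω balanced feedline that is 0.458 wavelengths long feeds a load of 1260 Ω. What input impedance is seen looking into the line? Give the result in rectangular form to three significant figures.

βl = 2π × 0.458 = 165°
tan(βl) = tan(165°) = -0.27
Z_in = Z_0·(Z_L + jZ_0·tanβl)/(Z_0 + jZ_L·tanβl)
     = 300·(1260 − j81.1)/(300 − j340)

Z_in ≈ 591 + j590 Ω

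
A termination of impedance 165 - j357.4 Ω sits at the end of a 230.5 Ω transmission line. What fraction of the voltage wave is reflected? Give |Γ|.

Γ = (Z_L − Z_0)/(Z_L + Z_0) = (-65.5 − j357.4)/(395.5 − j357.4)
|Γ| = 363/533

|Γ| ≈ 0.682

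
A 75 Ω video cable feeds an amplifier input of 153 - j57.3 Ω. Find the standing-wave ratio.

Γ = (Z_L − Z_0)/(Z_L + Z_0) = (78 − j57.3)/(228 − j57.3)
|Γ| = 96.8/235 = 0.412
VSWR = (1 + |Γ|)/(1 − |Γ|) = 1.41/0.588

VSWR ≈ 2.4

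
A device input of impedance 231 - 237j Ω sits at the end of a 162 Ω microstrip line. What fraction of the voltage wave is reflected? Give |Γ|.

|Γ| ≈ 0.538

Γ = (Z_L − Z_0)/(Z_L + Z_0) = (69 − j237)/(393 − j237)
|Γ| = 247/459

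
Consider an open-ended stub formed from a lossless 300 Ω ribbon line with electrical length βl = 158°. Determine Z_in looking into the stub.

tan(βl) = -0.404
For an open-ended stub, Z_in = −jZ_0·cot(βl) = −jZ_0/tan(βl)

Z_in ≈ +j743 Ω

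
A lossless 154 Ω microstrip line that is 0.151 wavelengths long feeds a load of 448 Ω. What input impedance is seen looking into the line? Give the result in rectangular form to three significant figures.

Z_in ≈ 75.6 − j91.8 Ω

βl = 2π × 0.151 = 54.4°
tan(βl) = tan(54.4°) = 1.39
Z_in = Z_0·(Z_L + jZ_0·tanβl)/(Z_0 + jZ_L·tanβl)
     = 154·(448 + j215)/(154 + j625)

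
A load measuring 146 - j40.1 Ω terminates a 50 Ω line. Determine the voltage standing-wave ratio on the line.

Γ = (Z_L − Z_0)/(Z_L + Z_0) = (96 − j40.1)/(196 − j40.1)
|Γ| = 104/200 = 0.52
VSWR = (1 + |Γ|)/(1 − |Γ|) = 1.52/0.48

VSWR ≈ 3.17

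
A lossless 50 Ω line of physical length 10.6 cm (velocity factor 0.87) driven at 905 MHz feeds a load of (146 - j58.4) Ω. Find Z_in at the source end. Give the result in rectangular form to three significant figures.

Z_in ≈ 31.1 + j48.3 Ω

λ = v/f = 0.87·c / 905 MHz = 0.288 m
βl = 2π·l/λ = 2π × 0.368 = 132°
tan(βl) = tan(132°) = -1.1
Z_in = Z_0·(Z_L + jZ_0·tanβl)/(Z_0 + jZ_L·tanβl)
     = 50·(146 − j113)/(-14.1 − j160)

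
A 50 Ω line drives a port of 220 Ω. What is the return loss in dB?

Γ = (220 − 50)/(220 + 50) = 0.63
RL = −20·log₁₀|Γ| = −20·log₁₀(0.63)

RL ≈ 4.02 dB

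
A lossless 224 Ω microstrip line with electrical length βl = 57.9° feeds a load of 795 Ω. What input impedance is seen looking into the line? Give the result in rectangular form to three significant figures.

Z_in ≈ 85.3 − j125 Ω

tan(βl) = tan(57.9°) = 1.59
Z_in = Z_0·(Z_L + jZ_0·tanβl)/(Z_0 + jZ_L·tanβl)
     = 224·(795 + j357)/(224 + j1270)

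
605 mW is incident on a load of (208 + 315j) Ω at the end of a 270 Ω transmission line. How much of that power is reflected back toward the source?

P_reflected ≈ 190 mW

|Γ| = |(-62 + j315)/(478 + j315)| = 0.561
|Γ|² = 0.315
P_refl = |Γ|²·P_inc = 190 mW, P_del = (1 − |Γ|²)·P_inc = 415 mW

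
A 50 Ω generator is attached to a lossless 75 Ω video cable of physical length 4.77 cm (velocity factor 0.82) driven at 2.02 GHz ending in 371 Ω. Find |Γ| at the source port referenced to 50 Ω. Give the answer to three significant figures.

|Γ| ≈ 0.707

λ = v/f = 0.82·c / 2.02 GHz = 0.122 m
βl = 2π·l/λ = 2π × 0.392 = 141°
tan(βl) = -0.81
Z_in = Z_0·(Z_L + jZ_0·tanβl)/(Z_0 + jZ_L·tanβl) = 36 + j83.6 Ω
Γ_s = (Z_in − Z_s)/(Z_in + Z_s) = (-14 + j83.6)/(86 + j83.6), |Γ_s| = 0.707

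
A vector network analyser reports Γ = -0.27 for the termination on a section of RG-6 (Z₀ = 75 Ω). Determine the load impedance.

Z_L ≈ 43.1 Ω

Z_L = Z_0·(1 + Γ)/(1 − Γ) = 75·(0.73)/(1.27)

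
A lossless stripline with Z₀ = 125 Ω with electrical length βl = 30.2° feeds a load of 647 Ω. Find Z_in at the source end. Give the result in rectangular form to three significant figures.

Z_in ≈ 86 − j186 Ω

tan(βl) = tan(30.2°) = 0.582
Z_in = Z_0·(Z_L + jZ_0·tanβl)/(Z_0 + jZ_L·tanβl)
     = 125·(647 + j72.8)/(125 + j377)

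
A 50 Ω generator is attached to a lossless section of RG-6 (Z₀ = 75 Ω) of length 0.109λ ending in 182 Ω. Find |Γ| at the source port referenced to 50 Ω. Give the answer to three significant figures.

βl = 2π × 0.109 = 39.2°
tan(βl) = 0.817
Z_in = Z_0·(Z_L + jZ_0·tanβl)/(Z_0 + jZ_L·tanβl) = 61.6 − j60.8 Ω
Γ_s = (Z_in − Z_s)/(Z_in + Z_s) = (11.6 − j60.8)/(112 − j60.8), |Γ_s| = 0.487

|Γ| ≈ 0.487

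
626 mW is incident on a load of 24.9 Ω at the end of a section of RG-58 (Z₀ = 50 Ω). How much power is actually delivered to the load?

Γ = (24.9 − 50)/(24.9 + 50) = -0.335
|Γ|² = 0.112
P_refl = |Γ|²·P_inc = 70.3 mW, P_del = (1 − |Γ|²)·P_inc = 556 mW

P_delivered ≈ 556 mW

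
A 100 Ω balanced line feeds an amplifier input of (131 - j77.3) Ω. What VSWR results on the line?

VSWR ≈ 2.04

Γ = (Z_L − Z_0)/(Z_L + Z_0) = (31 − j77.3)/(231 − j77.3)
|Γ| = 83.3/244 = 0.342
VSWR = (1 + |Γ|)/(1 − |Γ|) = 1.34/0.658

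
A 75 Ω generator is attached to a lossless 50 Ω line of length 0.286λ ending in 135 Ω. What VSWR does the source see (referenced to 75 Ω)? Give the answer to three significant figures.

βl = 2π × 0.286 = 103°
tan(βl) = -4.35
Z_in = Z_0·(Z_L + jZ_0·tanβl)/(Z_0 + jZ_L·tanβl) = 19.4 + j9.86 Ω
Γ_s = (Z_in − Z_s)/(Z_in + Z_s) = (-55.6 + j9.86)/(94.4 + j9.86), |Γ_s| = 0.596
VSWR = (1 + |Γ_s|)/(1 − |Γ_s|)

VSWR ≈ 3.95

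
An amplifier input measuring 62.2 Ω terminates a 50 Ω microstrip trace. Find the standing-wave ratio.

Γ = (62.2 − 50)/(62.2 + 50) = 0.109
VSWR = (1 + 0.109)/(1 − 0.109)

VSWR ≈ 1.24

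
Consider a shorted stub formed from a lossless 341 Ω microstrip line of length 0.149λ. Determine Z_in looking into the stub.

βl = 2π × 0.149 = 53.6°
tan(βl) = 1.36
For a shorted stub, Z_in = jZ_0·tan(βl)

Z_in ≈ +j463 Ω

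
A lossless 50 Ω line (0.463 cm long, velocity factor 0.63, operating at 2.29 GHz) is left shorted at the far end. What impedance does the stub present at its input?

Z_in ≈ +j18.4 Ω

λ = v/f = 0.63·c / 2.29 GHz = 0.0825 m
βl = 2π·l/λ = 2π × 0.0561 = 20.2°
tan(βl) = 0.368
For a shorted stub, Z_in = jZ_0·tan(βl)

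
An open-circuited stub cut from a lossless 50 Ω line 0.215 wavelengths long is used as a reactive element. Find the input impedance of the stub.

βl = 2π × 0.215 = 77.4°
tan(βl) = 4.47
For an open-circuited stub, Z_in = −jZ_0·cot(βl) = −jZ_0/tan(βl)

Z_in ≈ −j11.2 Ω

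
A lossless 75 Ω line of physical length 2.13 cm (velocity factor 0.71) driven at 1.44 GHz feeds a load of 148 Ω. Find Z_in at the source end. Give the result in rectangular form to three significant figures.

λ = v/f = 0.71·c / 1.44 GHz = 0.148 m
βl = 2π·l/λ = 2π × 0.144 = 51.8°
tan(βl) = tan(51.8°) = 1.27
Z_in = Z_0·(Z_L + jZ_0·tanβl)/(Z_0 + jZ_L·tanβl)
     = 75·(148 + j95.4)/(75 + j188)

Z_in ≈ 53.1 − j37.8 Ω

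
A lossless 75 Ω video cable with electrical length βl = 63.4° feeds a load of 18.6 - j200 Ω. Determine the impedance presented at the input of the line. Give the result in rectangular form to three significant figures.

Z_in ≈ 2.3 − j8.12 Ω

tan(βl) = tan(63.4°) = 2
Z_in = Z_0·(Z_L + jZ_0·tanβl)/(Z_0 + jZ_L·tanβl)
     = 75·(18.6 − j50.2)/(474 + j37.1)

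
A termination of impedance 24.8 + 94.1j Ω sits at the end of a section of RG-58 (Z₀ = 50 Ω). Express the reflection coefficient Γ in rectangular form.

Γ ≈ 0.482 + j0.651

Γ = (Z_L − Z_0)/(Z_L + Z_0) = (-25.2 + j94.1)/(74.8 + j94.1)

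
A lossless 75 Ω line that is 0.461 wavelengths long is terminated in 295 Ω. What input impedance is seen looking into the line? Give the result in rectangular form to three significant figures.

βl = 2π × 0.461 = 166°
tan(βl) = tan(166°) = -0.25
Z_in = Z_0·(Z_L + jZ_0·tanβl)/(Z_0 + jZ_L·tanβl)
     = 75·(295 − j18.8)/(75 − j73.8)

Z_in ≈ 159 + j138 Ω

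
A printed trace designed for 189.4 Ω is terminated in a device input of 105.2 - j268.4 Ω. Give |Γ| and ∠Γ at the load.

Γ ≈ 0.706 ∠ -65.1°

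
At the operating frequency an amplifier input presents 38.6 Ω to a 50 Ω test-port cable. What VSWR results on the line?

VSWR ≈ 1.3

Γ = (38.6 − 50)/(38.6 + 50) = -0.129
VSWR = (1 + 0.129)/(1 − 0.129)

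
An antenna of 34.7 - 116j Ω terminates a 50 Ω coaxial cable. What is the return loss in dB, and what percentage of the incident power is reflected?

Γ = (-15.3 − j116)/(84.7 − j116), |Γ| = 0.815
RL = −20·log₁₀(0.815) = 1.78 dB
P_refl/P_inc = |Γ|² = 0.664

RL ≈ 1.78 dB; 66.4% of incident power reflected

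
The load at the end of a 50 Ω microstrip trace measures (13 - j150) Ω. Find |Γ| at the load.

|Γ| ≈ 0.95

Γ = (Z_L − Z_0)/(Z_L + Z_0) = (-37 − j150)/(63 − j150)
|Γ| = 154/163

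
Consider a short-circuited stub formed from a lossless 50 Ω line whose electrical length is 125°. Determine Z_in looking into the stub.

tan(βl) = -1.43
For a short-circuited stub, Z_in = jZ_0·tan(βl)

Z_in ≈ −j71.4 Ω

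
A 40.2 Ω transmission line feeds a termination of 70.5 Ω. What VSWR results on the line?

Γ = (70.5 − 40.2)/(70.5 + 40.2) = 0.274
VSWR = (1 + 0.274)/(1 − 0.274)

VSWR ≈ 1.75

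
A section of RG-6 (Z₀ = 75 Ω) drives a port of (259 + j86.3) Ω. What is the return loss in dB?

RL ≈ 4.6 dB

Γ = (184 + j86.3)/(334 + j86.3), |Γ| = 0.589
RL = −20·log₁₀|Γ| = −20·log₁₀(0.589)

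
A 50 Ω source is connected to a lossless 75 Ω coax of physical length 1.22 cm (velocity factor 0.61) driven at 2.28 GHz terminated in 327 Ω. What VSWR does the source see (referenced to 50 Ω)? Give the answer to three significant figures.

λ = v/f = 0.61·c / 2.28 GHz = 0.0803 m
βl = 2π·l/λ = 2π × 0.152 = 54.7°
tan(βl) = 1.41
Z_in = Z_0·(Z_L + jZ_0·tanβl)/(Z_0 + jZ_L·tanβl) = 25.2 − j49 Ω
Γ_s = (Z_in − Z_s)/(Z_in + Z_s) = (-24.8 − j49)/(75.2 − j49), |Γ_s| = 0.612
VSWR = (1 + |Γ_s|)/(1 − |Γ_s|)

VSWR ≈ 4.16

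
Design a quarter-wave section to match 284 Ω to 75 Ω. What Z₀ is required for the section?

Z_qwt = √(Z_0·R_L) = √(75 × 284) = √21300

Z_qwt ≈ 146 Ω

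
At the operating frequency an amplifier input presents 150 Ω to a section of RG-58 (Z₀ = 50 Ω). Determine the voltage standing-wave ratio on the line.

VSWR ≈ 3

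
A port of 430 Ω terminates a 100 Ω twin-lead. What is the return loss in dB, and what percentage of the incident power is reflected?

RL ≈ 4.12 dB; 38.8% of incident power reflected

Γ = (430 − 100)/(430 + 100) = 0.623
RL = −20·log₁₀(0.623) = 4.12 dB
P_refl/P_inc = |Γ|² = 0.388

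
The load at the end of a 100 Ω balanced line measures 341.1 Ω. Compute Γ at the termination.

Γ = 0.547

Γ = (Z_L − Z_0)/(Z_L + Z_0) = (341.1 − 100)/(341.1 + 100) = 241.1/441.1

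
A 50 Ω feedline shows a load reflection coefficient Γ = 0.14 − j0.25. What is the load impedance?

Z_L = Z_0·(1 + Γ)/(1 − Γ) = 50·(1.14 − j0.25)/(0.86 + j0.25)

Z_L ≈ 57.2 − j31.2 Ω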